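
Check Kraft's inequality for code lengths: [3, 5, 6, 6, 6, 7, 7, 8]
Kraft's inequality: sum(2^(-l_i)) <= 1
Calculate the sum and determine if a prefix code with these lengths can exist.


Sum = 2^(-3) + 2^(-5) + 2^(-6) + 2^(-6) + 2^(-6) + 2^(-7) + 2^(-7) + 2^(-8)
    = 0.125 + 0.03125 + 0.015625 + 0.015625 + 0.015625 + 0.0078125 + 0.0078125 + 0.00390625
    = 57/256 = 0.22265625
Since 0.22265625 <= 1, Kraft's inequality IS satisfied.
A prefix code with these lengths CAN exist.

Kraft sum = 0.22265625. Satisfied.


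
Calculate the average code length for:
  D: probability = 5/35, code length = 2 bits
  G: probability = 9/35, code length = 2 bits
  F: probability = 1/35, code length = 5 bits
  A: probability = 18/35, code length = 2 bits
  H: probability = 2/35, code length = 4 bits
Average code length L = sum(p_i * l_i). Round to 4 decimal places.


Weighted contributions p_i * l_i:
  D: (5/35) * 2 = 10/35
  G: (9/35) * 2 = 18/35
  F: (1/35) * 5 = 5/35
  A: (18/35) * 2 = 36/35
  H: (2/35) * 4 = 8/35
Sum = (10 + 18 + 5 + 36 + 8)/35 = 77/35

L = 77/35 = 2.2000 bits/symbol


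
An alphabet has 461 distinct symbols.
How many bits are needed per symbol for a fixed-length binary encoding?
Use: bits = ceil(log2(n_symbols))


log2(461) = 8.8486
Bracket: 2^8 = 256 < 461 <= 2^9 = 512
So ceil(log2(461)) = 9

bits = ceil(log2(461)) = ceil(8.8486) = 9 bits


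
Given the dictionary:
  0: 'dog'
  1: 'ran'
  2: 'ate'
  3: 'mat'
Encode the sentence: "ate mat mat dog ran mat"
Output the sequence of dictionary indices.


Look up each word in the dictionary:
  'ate' -> 2
  'mat' -> 3
  'mat' -> 3
  'dog' -> 0
  'ran' -> 1
  'mat' -> 3

Encoded: [2, 3, 3, 0, 1, 3]


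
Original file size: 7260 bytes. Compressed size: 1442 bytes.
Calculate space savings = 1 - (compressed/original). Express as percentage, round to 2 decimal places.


ratio = compressed/original = 1442/7260 = 0.198623
savings = 1 - ratio = 1 - 0.198623 = 0.801377
as a percentage: 0.801377 * 100 = 80.14%

Space savings = 1 - 1442/7260 = 80.14%


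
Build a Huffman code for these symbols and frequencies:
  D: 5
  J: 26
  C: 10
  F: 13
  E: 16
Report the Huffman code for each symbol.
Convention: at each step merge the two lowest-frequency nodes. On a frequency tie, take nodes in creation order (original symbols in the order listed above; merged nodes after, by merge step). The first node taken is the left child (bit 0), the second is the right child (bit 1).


Huffman tree construction:
Step 1: Merge D(5) + C(10) = 15
Step 2: Merge F(13) + (D+C)(15) = 28
Step 3: Merge E(16) + J(26) = 42
Step 4: Merge (F+(D+C))(28) + (E+J)(42) = 70
Read each symbol's code off the tree from the root (left child = 0, right child = 1).

Codes:
  D: 010 (length 3)
  J: 11 (length 2)
  C: 011 (length 3)
  F: 00 (length 2)
  E: 10 (length 2)
Average code length: 155/70 = 2.2143 bits/symbol


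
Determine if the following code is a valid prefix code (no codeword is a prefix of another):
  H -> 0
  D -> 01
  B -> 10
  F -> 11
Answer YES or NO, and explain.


Checking each pair (does one codeword prefix another?):
  H='0' vs D='01': prefix -- VIOLATION

NO -- this is NOT a valid prefix code. H (0) is a prefix of D (01).


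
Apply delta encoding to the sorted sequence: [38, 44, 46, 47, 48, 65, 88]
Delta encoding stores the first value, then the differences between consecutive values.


First value: 38
Deltas:
  44 - 38 = 6
  46 - 44 = 2
  47 - 46 = 1
  48 - 47 = 1
  65 - 48 = 17
  88 - 65 = 23


Delta encoded: [38, 6, 2, 1, 1, 17, 23]


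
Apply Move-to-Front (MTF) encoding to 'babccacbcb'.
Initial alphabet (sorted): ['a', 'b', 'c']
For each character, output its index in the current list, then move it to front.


MTF encoding:
'b': index 1 in ['a', 'b', 'c'] -> ['b', 'a', 'c']
'a': index 1 in ['b', 'a', 'c'] -> ['a', 'b', 'c']
'b': index 1 in ['a', 'b', 'c'] -> ['b', 'a', 'c']
'c': index 2 in ['b', 'a', 'c'] -> ['c', 'b', 'a']
'c': index 0 in ['c', 'b', 'a'] -> ['c', 'b', 'a']
'a': index 2 in ['c', 'b', 'a'] -> ['a', 'c', 'b']
'c': index 1 in ['a', 'c', 'b'] -> ['c', 'a', 'b']
'b': index 2 in ['c', 'a', 'b'] -> ['b', 'c', 'a']
'c': index 1 in ['b', 'c', 'a'] -> ['c', 'b', 'a']
'b': index 1 in ['c', 'b', 'a'] -> ['b', 'c', 'a']


Output: [1, 1, 1, 2, 0, 2, 1, 2, 1, 1]


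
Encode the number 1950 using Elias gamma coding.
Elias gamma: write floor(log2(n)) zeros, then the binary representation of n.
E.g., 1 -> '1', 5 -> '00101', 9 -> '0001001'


num_bits = floor(log2(1950)) + 1 = 11
leading_zeros = num_bits - 1 = 10
binary(1950) = 11110011110

Elias gamma(1950) = '0000000000' + '11110011110' = 000000000011110011110 (21 bits)


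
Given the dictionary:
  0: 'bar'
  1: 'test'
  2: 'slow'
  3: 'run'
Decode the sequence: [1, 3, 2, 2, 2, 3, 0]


Look up each index in the dictionary:
  1 -> 'test'
  3 -> 'run'
  2 -> 'slow'
  2 -> 'slow'
  2 -> 'slow'
  3 -> 'run'
  0 -> 'bar'

Decoded: "test run slow slow slow run bar"


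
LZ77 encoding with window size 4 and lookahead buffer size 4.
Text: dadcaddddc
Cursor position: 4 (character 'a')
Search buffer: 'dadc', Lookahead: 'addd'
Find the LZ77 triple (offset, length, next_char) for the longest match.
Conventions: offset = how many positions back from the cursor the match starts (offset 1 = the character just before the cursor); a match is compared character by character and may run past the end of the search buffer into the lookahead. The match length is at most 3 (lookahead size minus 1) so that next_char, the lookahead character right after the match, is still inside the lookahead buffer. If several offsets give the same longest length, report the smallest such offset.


Try each offset into the search buffer:
  offset=1 (pos 3, char 'c'): match length 0
  offset=2 (pos 2, char 'd'): match length 0
  offset=3 (pos 1, char 'a'): match length 2
  offset=4 (pos 0, char 'd'): match length 0
Longest match has length 2 at offset 3.
next_char = character at position 4 + 2 = 6 -> 'd'

Best match: offset=3, length=2 (matching 'ad' starting at position 1)
LZ77 triple: (3, 2, 'd')


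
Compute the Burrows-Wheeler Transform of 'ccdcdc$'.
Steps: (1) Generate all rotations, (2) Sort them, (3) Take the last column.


Rotations (sorted):
  0: $ccdcdc -> last char: c
  1: c$ccdcd -> last char: d
  2: ccdcdc$ -> last char: $
  3: cdc$ccd -> last char: d
  4: cdcdc$c -> last char: c
  5: dc$ccdc -> last char: c
  6: dcdc$cc -> last char: c


BWT = cd$dccc


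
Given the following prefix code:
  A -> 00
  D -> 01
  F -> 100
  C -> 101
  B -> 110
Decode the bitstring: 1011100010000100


Decoding step by step:
Bits 101 -> C
Bits 110 -> B
Bits 00 -> A
Bits 100 -> F
Bits 00 -> A
Bits 100 -> F


Decoded message: CBAFAF


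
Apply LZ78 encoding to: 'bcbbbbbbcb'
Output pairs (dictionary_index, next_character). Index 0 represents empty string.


LZ78 encoding steps:
Dictionary: {0: ''}
Step 1: w='' (idx 0), next='b' -> output (0, 'b'), add 'b' as idx 1
Step 2: w='' (idx 0), next='c' -> output (0, 'c'), add 'c' as idx 2
Step 3: w='b' (idx 1), next='b' -> output (1, 'b'), add 'bb' as idx 3
Step 4: w='bb' (idx 3), next='b' -> output (3, 'b'), add 'bbb' as idx 4
Step 5: w='b' (idx 1), next='c' -> output (1, 'c'), add 'bc' as idx 5
Step 6: w='b' (idx 1), end of input -> output (1, '')


Encoded: [(0, 'b'), (0, 'c'), (1, 'b'), (3, 'b'), (1, 'c'), (1, '')]


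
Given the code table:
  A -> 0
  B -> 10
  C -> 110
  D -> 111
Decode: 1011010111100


Decoding:
10 -> B
110 -> C
10 -> B
111 -> D
10 -> B
0 -> A


Result: BCBDBA


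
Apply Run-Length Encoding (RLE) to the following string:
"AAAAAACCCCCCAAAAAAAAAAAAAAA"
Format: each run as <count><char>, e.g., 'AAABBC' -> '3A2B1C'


Scanning runs left to right:
  i=0: run of 'A' x 6 -> '6A'
  i=6: run of 'C' x 6 -> '6C'
  i=12: run of 'A' x 15 -> '15A'

RLE = 6A6C15A


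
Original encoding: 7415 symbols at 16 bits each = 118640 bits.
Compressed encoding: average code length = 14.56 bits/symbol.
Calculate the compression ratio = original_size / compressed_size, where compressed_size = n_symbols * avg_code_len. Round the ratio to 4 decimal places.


original_size = n_symbols * orig_bits = 7415 * 16 = 118640 bits
compressed_size = n_symbols * avg_code_len = 7415 * 14.56 = 107962.4 bits
ratio = original_size / compressed_size = 118640 / 107962.4 = 1.0989

Compression ratio = 1.0989


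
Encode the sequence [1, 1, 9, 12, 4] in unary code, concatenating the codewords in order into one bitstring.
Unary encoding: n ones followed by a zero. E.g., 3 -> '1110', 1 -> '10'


Encode each number as n ones followed by a terminating 0:
  1 -> 10 (2 bits)
  1 -> 10 (2 bits)
  9 -> 1111111110 (10 bits)
  12 -> 1111111111110 (13 bits)
  4 -> 11110 (5 bits)
Total length = 2 + 2 + 10 + 13 + 5 = 32 bits.

Unary([1, 1, 9, 12, 4]) = 10101111111110111111111111011110 (32 bits)


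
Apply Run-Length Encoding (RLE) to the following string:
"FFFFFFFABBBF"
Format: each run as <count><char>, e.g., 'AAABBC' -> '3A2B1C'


Scanning runs left to right:
  i=0: run of 'F' x 7 -> '7F'
  i=7: run of 'A' x 1 -> '1A'
  i=8: run of 'B' x 3 -> '3B'
  i=11: run of 'F' x 1 -> '1F'

RLE = 7F1A3B1F


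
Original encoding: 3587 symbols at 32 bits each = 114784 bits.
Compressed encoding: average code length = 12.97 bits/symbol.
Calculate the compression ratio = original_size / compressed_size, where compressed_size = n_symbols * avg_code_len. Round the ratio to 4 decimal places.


original_size = n_symbols * orig_bits = 3587 * 32 = 114784 bits
compressed_size = n_symbols * avg_code_len = 3587 * 12.97 = 46523.39 bits
ratio = original_size / compressed_size = 114784 / 46523.39 = 2.4672

Compression ratio = 2.4672


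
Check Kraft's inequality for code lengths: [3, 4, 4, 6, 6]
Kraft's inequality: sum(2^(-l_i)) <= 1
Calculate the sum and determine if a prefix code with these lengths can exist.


Sum = 2^(-3) + 2^(-4) + 2^(-4) + 2^(-6) + 2^(-6)
    = 0.125 + 0.0625 + 0.0625 + 0.015625 + 0.015625
    = 18/64 = 0.28125
Since 0.28125 <= 1, Kraft's inequality IS satisfied.
A prefix code with these lengths CAN exist.

Kraft sum = 0.28125. Satisfied.


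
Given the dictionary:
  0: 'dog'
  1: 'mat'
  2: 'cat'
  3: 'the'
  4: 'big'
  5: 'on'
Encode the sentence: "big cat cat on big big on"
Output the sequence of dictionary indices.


Look up each word in the dictionary:
  'big' -> 4
  'cat' -> 2
  'cat' -> 2
  'on' -> 5
  'big' -> 4
  'big' -> 4
  'on' -> 5

Encoded: [4, 2, 2, 5, 4, 4, 5]


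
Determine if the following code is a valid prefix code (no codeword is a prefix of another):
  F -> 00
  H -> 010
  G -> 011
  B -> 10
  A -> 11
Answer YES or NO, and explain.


Checking each pair (does one codeword prefix another?):
  F='00' vs H='010': no prefix
  F='00' vs G='011': no prefix
  F='00' vs B='10': no prefix
  F='00' vs A='11': no prefix
  H='010' vs F='00': no prefix
  H='010' vs G='011': no prefix
  H='010' vs B='10': no prefix
  H='010' vs A='11': no prefix
  G='011' vs F='00': no prefix
  G='011' vs H='010': no prefix
  G='011' vs B='10': no prefix
  G='011' vs A='11': no prefix
  B='10' vs F='00': no prefix
  B='10' vs H='010': no prefix
  B='10' vs G='011': no prefix
  B='10' vs A='11': no prefix
  A='11' vs F='00': no prefix
  A='11' vs H='010': no prefix
  A='11' vs G='011': no prefix
  A='11' vs B='10': no prefix
No violation found over all pairs.

YES -- this is a valid prefix code. No codeword is a prefix of any other codeword.


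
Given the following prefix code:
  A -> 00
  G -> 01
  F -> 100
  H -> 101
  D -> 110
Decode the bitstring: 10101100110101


Decoding step by step:
Bits 101 -> H
Bits 01 -> G
Bits 100 -> F
Bits 110 -> D
Bits 101 -> H


Decoded message: HGFDH


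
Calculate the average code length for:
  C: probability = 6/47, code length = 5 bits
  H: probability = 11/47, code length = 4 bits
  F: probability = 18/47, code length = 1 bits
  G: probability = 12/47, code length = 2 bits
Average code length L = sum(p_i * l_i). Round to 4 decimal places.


Weighted contributions p_i * l_i:
  C: (6/47) * 5 = 30/47
  H: (11/47) * 4 = 44/47
  F: (18/47) * 1 = 18/47
  G: (12/47) * 2 = 24/47
Sum = (30 + 44 + 18 + 24)/47 = 116/47

L = 116/47 = 2.4681 bits/symbol


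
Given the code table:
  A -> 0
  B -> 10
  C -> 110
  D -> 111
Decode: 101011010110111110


Decoding:
10 -> B
10 -> B
110 -> C
10 -> B
110 -> C
111 -> D
110 -> C


Result: BBCBCDC


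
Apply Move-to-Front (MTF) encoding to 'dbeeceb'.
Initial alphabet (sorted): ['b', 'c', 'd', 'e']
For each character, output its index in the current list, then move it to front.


MTF encoding:
'd': index 2 in ['b', 'c', 'd', 'e'] -> ['d', 'b', 'c', 'e']
'b': index 1 in ['d', 'b', 'c', 'e'] -> ['b', 'd', 'c', 'e']
'e': index 3 in ['b', 'd', 'c', 'e'] -> ['e', 'b', 'd', 'c']
'e': index 0 in ['e', 'b', 'd', 'c'] -> ['e', 'b', 'd', 'c']
'c': index 3 in ['e', 'b', 'd', 'c'] -> ['c', 'e', 'b', 'd']
'e': index 1 in ['c', 'e', 'b', 'd'] -> ['e', 'c', 'b', 'd']
'b': index 2 in ['e', 'c', 'b', 'd'] -> ['b', 'e', 'c', 'd']


Output: [2, 1, 3, 0, 3, 1, 2]


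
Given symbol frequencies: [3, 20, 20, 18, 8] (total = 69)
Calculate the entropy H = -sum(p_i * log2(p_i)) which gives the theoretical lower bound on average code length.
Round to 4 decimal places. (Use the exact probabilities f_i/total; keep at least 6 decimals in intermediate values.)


Per-symbol terms -p_i * log2(p_i) with p_i = f_i/69:
  p = 3/69 = 0.043478: log2(p) = -4.523562, -p*log2(p) = 0.196677
  p = 20/69 = 0.289855: log2(p) = -1.786596, -p*log2(p) = 0.517854
  p = 20/69 = 0.289855: log2(p) = -1.786596, -p*log2(p) = 0.517854
  p = 18/69 = 0.260870: log2(p) = -1.938599, -p*log2(p) = 0.505722
  p = 8/69 = 0.115942: log2(p) = -3.108524, -p*log2(p) = 0.360409
H = 0.196677 + 0.517854 + 0.517854 + 0.505722 + 0.360409 = 2.098516

H = 2.0985 bits/symbol


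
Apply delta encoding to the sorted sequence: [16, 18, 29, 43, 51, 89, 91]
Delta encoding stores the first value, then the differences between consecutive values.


First value: 16
Deltas:
  18 - 16 = 2
  29 - 18 = 11
  43 - 29 = 14
  51 - 43 = 8
  89 - 51 = 38
  91 - 89 = 2


Delta encoded: [16, 2, 11, 14, 8, 38, 2]


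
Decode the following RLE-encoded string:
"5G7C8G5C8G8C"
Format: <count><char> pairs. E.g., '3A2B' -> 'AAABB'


Expanding each <count><char> pair:
  5G -> 'GGGGG'
  7C -> 'CCCCCCC'
  8G -> 'GGGGGGGG'
  5C -> 'CCCCC'
  8G -> 'GGGGGGGG'
  8C -> 'CCCCCCCC'

Decoded = GGGGGCCCCCCCGGGGGGGGCCCCCGGGGGGGGCCCCCCCC


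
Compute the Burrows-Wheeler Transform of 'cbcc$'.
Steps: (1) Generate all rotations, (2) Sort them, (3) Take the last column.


Rotations (sorted):
  0: $cbcc -> last char: c
  1: bcc$c -> last char: c
  2: c$cbc -> last char: c
  3: cbcc$ -> last char: $
  4: cc$cb -> last char: b


BWT = ccc$b


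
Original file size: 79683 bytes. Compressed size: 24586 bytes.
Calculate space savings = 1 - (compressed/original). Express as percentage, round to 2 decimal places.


ratio = compressed/original = 24586/79683 = 0.308548
savings = 1 - ratio = 1 - 0.308548 = 0.691452
as a percentage: 0.691452 * 100 = 69.15%

Space savings = 1 - 24586/79683 = 69.15%


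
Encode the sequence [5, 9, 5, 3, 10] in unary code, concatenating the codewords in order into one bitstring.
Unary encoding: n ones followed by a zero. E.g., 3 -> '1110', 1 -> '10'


Encode each number as n ones followed by a terminating 0:
  5 -> 111110 (6 bits)
  9 -> 1111111110 (10 bits)
  5 -> 111110 (6 bits)
  3 -> 1110 (4 bits)
  10 -> 11111111110 (11 bits)
Total length = 6 + 10 + 6 + 4 + 11 = 37 bits.

Unary([5, 9, 5, 3, 10]) = 1111101111111110111110111011111111110 (37 bits)


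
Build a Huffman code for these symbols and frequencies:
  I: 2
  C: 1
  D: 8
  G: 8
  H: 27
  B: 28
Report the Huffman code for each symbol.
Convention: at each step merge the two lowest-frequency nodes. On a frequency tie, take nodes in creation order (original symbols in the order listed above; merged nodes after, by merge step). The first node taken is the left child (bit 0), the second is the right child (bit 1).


Huffman tree construction:
Step 1: Merge C(1) + I(2) = 3
Step 2: Merge (C+I)(3) + D(8) = 11
Step 3: Merge G(8) + ((C+I)+D)(11) = 19
Step 4: Merge (G+((C+I)+D))(19) + H(27) = 46
Step 5: Merge B(28) + ((G+((C+I)+D))+H)(46) = 74
Read each symbol's code off the tree from the root (left child = 0, right child = 1).

Codes:
  I: 10101 (length 5)
  C: 10100 (length 5)
  D: 1011 (length 4)
  G: 100 (length 3)
  H: 11 (length 2)
  B: 0 (length 1)
Average code length: 153/74 = 2.0676 bits/symbol


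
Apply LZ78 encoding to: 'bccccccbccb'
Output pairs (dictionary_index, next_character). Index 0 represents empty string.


LZ78 encoding steps:
Dictionary: {0: ''}
Step 1: w='' (idx 0), next='b' -> output (0, 'b'), add 'b' as idx 1
Step 2: w='' (idx 0), next='c' -> output (0, 'c'), add 'c' as idx 2
Step 3: w='c' (idx 2), next='c' -> output (2, 'c'), add 'cc' as idx 3
Step 4: w='cc' (idx 3), next='c' -> output (3, 'c'), add 'ccc' as idx 4
Step 5: w='b' (idx 1), next='c' -> output (1, 'c'), add 'bc' as idx 5
Step 6: w='c' (idx 2), next='b' -> output (2, 'b'), add 'cb' as idx 6


Encoded: [(0, 'b'), (0, 'c'), (2, 'c'), (3, 'c'), (1, 'c'), (2, 'b')]


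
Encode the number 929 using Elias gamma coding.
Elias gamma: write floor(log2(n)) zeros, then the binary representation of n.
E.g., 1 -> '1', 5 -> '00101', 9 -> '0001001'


num_bits = floor(log2(929)) + 1 = 10
leading_zeros = num_bits - 1 = 9
binary(929) = 1110100001

Elias gamma(929) = '000000000' + '1110100001' = 0000000001110100001 (19 bits)


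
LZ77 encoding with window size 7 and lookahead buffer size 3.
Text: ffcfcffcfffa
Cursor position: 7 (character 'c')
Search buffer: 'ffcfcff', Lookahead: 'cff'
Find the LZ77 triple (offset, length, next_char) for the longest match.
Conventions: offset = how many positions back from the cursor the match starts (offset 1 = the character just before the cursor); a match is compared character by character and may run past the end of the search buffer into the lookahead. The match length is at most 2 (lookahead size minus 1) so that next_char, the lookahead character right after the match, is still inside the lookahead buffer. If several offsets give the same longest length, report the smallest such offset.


Try each offset into the search buffer:
  offset=1 (pos 6, char 'f'): match length 0
  offset=2 (pos 5, char 'f'): match length 0
  offset=3 (pos 4, char 'c'): match length 2
  offset=4 (pos 3, char 'f'): match length 0
  offset=5 (pos 2, char 'c'): match length 2
  offset=6 (pos 1, char 'f'): match length 0
  offset=7 (pos 0, char 'f'): match length 0
Longest match has length 2, found at offsets 3, 5; take the smallest, offset 3.
next_char = character at position 7 + 2 = 9 -> 'f'

Best match: offset=3, length=2 (matching 'cf' starting at position 4)
LZ77 triple: (3, 2, 'f')


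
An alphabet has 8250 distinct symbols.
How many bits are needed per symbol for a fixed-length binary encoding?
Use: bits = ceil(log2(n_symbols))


log2(8250) = 13.0102
Bracket: 2^13 = 8192 < 8250 <= 2^14 = 16384
So ceil(log2(8250)) = 14

bits = ceil(log2(8250)) = ceil(13.0102) = 14 bits


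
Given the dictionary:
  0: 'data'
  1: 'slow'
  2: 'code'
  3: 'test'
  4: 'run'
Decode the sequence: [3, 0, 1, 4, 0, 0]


Look up each index in the dictionary:
  3 -> 'test'
  0 -> 'data'
  1 -> 'slow'
  4 -> 'run'
  0 -> 'data'
  0 -> 'data'

Decoded: "test data slow run data data"


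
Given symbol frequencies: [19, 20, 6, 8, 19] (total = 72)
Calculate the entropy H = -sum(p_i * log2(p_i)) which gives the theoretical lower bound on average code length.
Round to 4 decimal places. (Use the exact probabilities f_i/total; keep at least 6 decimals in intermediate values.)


Per-symbol terms -p_i * log2(p_i) with p_i = f_i/72:
  p = 19/72 = 0.263889: log2(p) = -1.921997, -p*log2(p) = 0.507194
  p = 20/72 = 0.277778: log2(p) = -1.847997, -p*log2(p) = 0.513332
  p = 6/72 = 0.083333: log2(p) = -3.584963, -p*log2(p) = 0.298747
  p = 8/72 = 0.111111: log2(p) = -3.169925, -p*log2(p) = 0.352214
  p = 19/72 = 0.263889: log2(p) = -1.921997, -p*log2(p) = 0.507194
H = 0.507194 + 0.513332 + 0.298747 + 0.352214 + 0.507194 = 2.178681

H = 2.1787 bits/symbol


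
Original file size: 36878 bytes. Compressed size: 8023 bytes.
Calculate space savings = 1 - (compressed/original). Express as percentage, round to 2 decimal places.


ratio = compressed/original = 8023/36878 = 0.217555
savings = 1 - ratio = 1 - 0.217555 = 0.782445
as a percentage: 0.782445 * 100 = 78.24%

Space savings = 1 - 8023/36878 = 78.24%


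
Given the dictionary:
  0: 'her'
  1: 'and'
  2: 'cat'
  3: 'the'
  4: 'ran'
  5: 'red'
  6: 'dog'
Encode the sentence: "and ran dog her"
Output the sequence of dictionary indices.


Look up each word in the dictionary:
  'and' -> 1
  'ran' -> 4
  'dog' -> 6
  'her' -> 0

Encoded: [1, 4, 6, 0]


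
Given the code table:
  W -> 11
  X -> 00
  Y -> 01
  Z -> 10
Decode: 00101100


Decoding:
00 -> X
10 -> Z
11 -> W
00 -> X


Result: XZWX


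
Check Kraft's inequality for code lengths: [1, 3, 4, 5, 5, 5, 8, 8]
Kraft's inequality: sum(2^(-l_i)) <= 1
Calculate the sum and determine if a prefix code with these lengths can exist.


Sum = 2^(-1) + 2^(-3) + 2^(-4) + 2^(-5) + 2^(-5) + 2^(-5) + 2^(-8) + 2^(-8)
    = 0.5 + 0.125 + 0.0625 + 0.03125 + 0.03125 + 0.03125 + 0.00390625 + 0.00390625
    = 202/256 = 0.7890625
Since 0.7890625 <= 1, Kraft's inequality IS satisfied.
A prefix code with these lengths CAN exist.

Kraft sum = 0.7890625. Satisfied.


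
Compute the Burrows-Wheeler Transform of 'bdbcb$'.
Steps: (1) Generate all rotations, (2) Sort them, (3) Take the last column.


Rotations (sorted):
  0: $bdbcb -> last char: b
  1: b$bdbc -> last char: c
  2: bcb$bd -> last char: d
  3: bdbcb$ -> last char: $
  4: cb$bdb -> last char: b
  5: dbcb$b -> last char: b


BWT = bcd$bb


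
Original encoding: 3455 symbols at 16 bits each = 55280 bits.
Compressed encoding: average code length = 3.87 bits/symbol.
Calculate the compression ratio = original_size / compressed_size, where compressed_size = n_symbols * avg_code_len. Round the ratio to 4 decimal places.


original_size = n_symbols * orig_bits = 3455 * 16 = 55280 bits
compressed_size = n_symbols * avg_code_len = 3455 * 3.87 = 13370.85 bits
ratio = original_size / compressed_size = 55280 / 13370.85 = 4.1344

Compression ratio = 4.1344


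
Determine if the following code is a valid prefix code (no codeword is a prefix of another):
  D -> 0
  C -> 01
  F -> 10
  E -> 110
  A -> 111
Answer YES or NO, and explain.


Checking each pair (does one codeword prefix another?):
  D='0' vs C='01': prefix -- VIOLATION

NO -- this is NOT a valid prefix code. D (0) is a prefix of C (01).


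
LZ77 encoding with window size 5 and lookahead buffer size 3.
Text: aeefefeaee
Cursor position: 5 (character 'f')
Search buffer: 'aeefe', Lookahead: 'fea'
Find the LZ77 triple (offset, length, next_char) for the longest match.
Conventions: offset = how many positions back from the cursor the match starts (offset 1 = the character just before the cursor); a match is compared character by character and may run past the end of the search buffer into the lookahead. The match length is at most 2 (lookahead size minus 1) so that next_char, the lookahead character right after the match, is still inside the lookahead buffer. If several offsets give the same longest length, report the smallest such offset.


Try each offset into the search buffer:
  offset=1 (pos 4, char 'e'): match length 0
  offset=2 (pos 3, char 'f'): match length 2
  offset=3 (pos 2, char 'e'): match length 0
  offset=4 (pos 1, char 'e'): match length 0
  offset=5 (pos 0, char 'a'): match length 0
Longest match has length 2 at offset 2.
next_char = character at position 5 + 2 = 7 -> 'a'

Best match: offset=2, length=2 (matching 'fe' starting at position 3)
LZ77 triple: (2, 2, 'a')


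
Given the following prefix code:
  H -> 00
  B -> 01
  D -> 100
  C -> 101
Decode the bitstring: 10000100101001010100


Decoding step by step:
Bits 100 -> D
Bits 00 -> H
Bits 100 -> D
Bits 101 -> C
Bits 00 -> H
Bits 101 -> C
Bits 01 -> B
Bits 00 -> H


Decoded message: DHDCHCBH


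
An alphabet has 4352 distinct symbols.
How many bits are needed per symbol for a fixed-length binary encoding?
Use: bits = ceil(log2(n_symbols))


log2(4352) = 12.0875
Bracket: 2^12 = 4096 < 4352 <= 2^13 = 8192
So ceil(log2(4352)) = 13

bits = ceil(log2(4352)) = ceil(12.0875) = 13 bits


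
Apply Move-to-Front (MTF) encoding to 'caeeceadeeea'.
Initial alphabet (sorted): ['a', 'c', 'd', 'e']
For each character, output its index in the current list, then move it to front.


MTF encoding:
'c': index 1 in ['a', 'c', 'd', 'e'] -> ['c', 'a', 'd', 'e']
'a': index 1 in ['c', 'a', 'd', 'e'] -> ['a', 'c', 'd', 'e']
'e': index 3 in ['a', 'c', 'd', 'e'] -> ['e', 'a', 'c', 'd']
'e': index 0 in ['e', 'a', 'c', 'd'] -> ['e', 'a', 'c', 'd']
'c': index 2 in ['e', 'a', 'c', 'd'] -> ['c', 'e', 'a', 'd']
'e': index 1 in ['c', 'e', 'a', 'd'] -> ['e', 'c', 'a', 'd']
'a': index 2 in ['e', 'c', 'a', 'd'] -> ['a', 'e', 'c', 'd']
'd': index 3 in ['a', 'e', 'c', 'd'] -> ['d', 'a', 'e', 'c']
'e': index 2 in ['d', 'a', 'e', 'c'] -> ['e', 'd', 'a', 'c']
'e': index 0 in ['e', 'd', 'a', 'c'] -> ['e', 'd', 'a', 'c']
'e': index 0 in ['e', 'd', 'a', 'c'] -> ['e', 'd', 'a', 'c']
'a': index 2 in ['e', 'd', 'a', 'c'] -> ['a', 'e', 'd', 'c']


Output: [1, 1, 3, 0, 2, 1, 2, 3, 2, 0, 0, 2]


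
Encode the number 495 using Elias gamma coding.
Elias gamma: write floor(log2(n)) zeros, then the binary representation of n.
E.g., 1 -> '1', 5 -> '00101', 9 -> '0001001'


num_bits = floor(log2(495)) + 1 = 9
leading_zeros = num_bits - 1 = 8
binary(495) = 111101111

Elias gamma(495) = '00000000' + '111101111' = 00000000111101111 (17 bits)


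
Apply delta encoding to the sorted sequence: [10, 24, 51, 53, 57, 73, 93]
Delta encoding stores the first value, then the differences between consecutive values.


First value: 10
Deltas:
  24 - 10 = 14
  51 - 24 = 27
  53 - 51 = 2
  57 - 53 = 4
  73 - 57 = 16
  93 - 73 = 20


Delta encoded: [10, 14, 27, 2, 4, 16, 20]


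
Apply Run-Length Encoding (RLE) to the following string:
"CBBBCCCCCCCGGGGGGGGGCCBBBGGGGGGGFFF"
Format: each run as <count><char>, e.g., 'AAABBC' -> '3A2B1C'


Scanning runs left to right:
  i=0: run of 'C' x 1 -> '1C'
  i=1: run of 'B' x 3 -> '3B'
  i=4: run of 'C' x 7 -> '7C'
  i=11: run of 'G' x 9 -> '9G'
  i=20: run of 'C' x 2 -> '2C'
  i=22: run of 'B' x 3 -> '3B'
  i=25: run of 'G' x 7 -> '7G'
  i=32: run of 'F' x 3 -> '3F'

RLE = 1C3B7C9G2C3B7G3F


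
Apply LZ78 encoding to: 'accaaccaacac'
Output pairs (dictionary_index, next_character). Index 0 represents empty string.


LZ78 encoding steps:
Dictionary: {0: ''}
Step 1: w='' (idx 0), next='a' -> output (0, 'a'), add 'a' as idx 1
Step 2: w='' (idx 0), next='c' -> output (0, 'c'), add 'c' as idx 2
Step 3: w='c' (idx 2), next='a' -> output (2, 'a'), add 'ca' as idx 3
Step 4: w='a' (idx 1), next='c' -> output (1, 'c'), add 'ac' as idx 4
Step 5: w='ca' (idx 3), next='a' -> output (3, 'a'), add 'caa' as idx 5
Step 6: w='ca' (idx 3), next='c' -> output (3, 'c'), add 'cac' as idx 6


Encoded: [(0, 'a'), (0, 'c'), (2, 'a'), (1, 'c'), (3, 'a'), (3, 'c')]


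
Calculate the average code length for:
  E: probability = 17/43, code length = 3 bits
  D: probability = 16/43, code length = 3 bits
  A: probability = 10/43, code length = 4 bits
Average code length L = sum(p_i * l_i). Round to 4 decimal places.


Weighted contributions p_i * l_i:
  E: (17/43) * 3 = 51/43
  D: (16/43) * 3 = 48/43
  A: (10/43) * 4 = 40/43
Sum = (51 + 48 + 40)/43 = 139/43

L = 139/43 = 3.2326 bits/symbol


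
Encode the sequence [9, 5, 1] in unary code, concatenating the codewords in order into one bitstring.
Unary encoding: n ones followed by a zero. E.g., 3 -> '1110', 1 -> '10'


Encode each number as n ones followed by a terminating 0:
  9 -> 1111111110 (10 bits)
  5 -> 111110 (6 bits)
  1 -> 10 (2 bits)
Total length = 10 + 6 + 2 = 18 bits.

Unary([9, 5, 1]) = 111111111011111010 (18 bits)


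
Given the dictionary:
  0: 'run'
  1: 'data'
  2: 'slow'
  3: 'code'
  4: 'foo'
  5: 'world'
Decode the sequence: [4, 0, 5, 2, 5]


Look up each index in the dictionary:
  4 -> 'foo'
  0 -> 'run'
  5 -> 'world'
  2 -> 'slow'
  5 -> 'world'

Decoded: "foo run world slow world"


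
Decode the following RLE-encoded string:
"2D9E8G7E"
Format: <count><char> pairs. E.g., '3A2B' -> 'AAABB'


Expanding each <count><char> pair:
  2D -> 'DD'
  9E -> 'EEEEEEEEE'
  8G -> 'GGGGGGGG'
  7E -> 'EEEEEEE'

Decoded = DDEEEEEEEEEGGGGGGGGEEEEEEE


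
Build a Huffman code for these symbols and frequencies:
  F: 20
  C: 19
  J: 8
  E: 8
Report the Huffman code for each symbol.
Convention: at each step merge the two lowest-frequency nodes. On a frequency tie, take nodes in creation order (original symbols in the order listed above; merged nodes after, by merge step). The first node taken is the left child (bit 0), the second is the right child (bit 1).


Huffman tree construction:
Step 1: Merge J(8) + E(8) = 16
Step 2: Merge (J+E)(16) + C(19) = 35
Step 3: Merge F(20) + ((J+E)+C)(35) = 55
Read each symbol's code off the tree from the root (left child = 0, right child = 1).

Codes:
  F: 0 (length 1)
  C: 11 (length 2)
  J: 100 (length 3)
  E: 101 (length 3)
Average code length: 106/55 = 1.9273 bits/symbol


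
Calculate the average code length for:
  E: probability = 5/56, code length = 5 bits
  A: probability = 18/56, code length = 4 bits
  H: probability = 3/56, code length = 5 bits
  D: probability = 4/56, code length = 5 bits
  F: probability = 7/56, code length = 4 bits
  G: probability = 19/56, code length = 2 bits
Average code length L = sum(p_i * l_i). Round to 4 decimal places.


Weighted contributions p_i * l_i:
  E: (5/56) * 5 = 25/56
  A: (18/56) * 4 = 72/56
  H: (3/56) * 5 = 15/56
  D: (4/56) * 5 = 20/56
  F: (7/56) * 4 = 28/56
  G: (19/56) * 2 = 38/56
Sum = (25 + 72 + 15 + 20 + 28 + 38)/56 = 198/56

L = 198/56 = 3.5357 bits/symbol


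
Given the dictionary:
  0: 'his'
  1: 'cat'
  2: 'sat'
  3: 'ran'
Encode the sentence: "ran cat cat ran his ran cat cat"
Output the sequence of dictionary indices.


Look up each word in the dictionary:
  'ran' -> 3
  'cat' -> 1
  'cat' -> 1
  'ran' -> 3
  'his' -> 0
  'ran' -> 3
  'cat' -> 1
  'cat' -> 1

Encoded: [3, 1, 1, 3, 0, 3, 1, 1]


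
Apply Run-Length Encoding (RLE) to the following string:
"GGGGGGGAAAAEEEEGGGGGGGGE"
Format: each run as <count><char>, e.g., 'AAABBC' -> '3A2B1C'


Scanning runs left to right:
  i=0: run of 'G' x 7 -> '7G'
  i=7: run of 'A' x 4 -> '4A'
  i=11: run of 'E' x 4 -> '4E'
  i=15: run of 'G' x 8 -> '8G'
  i=23: run of 'E' x 1 -> '1E'

RLE = 7G4A4E8G1E


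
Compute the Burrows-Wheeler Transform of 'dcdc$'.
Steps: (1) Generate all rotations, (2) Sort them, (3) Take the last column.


Rotations (sorted):
  0: $dcdc -> last char: c
  1: c$dcd -> last char: d
  2: cdc$d -> last char: d
  3: dc$dc -> last char: c
  4: dcdc$ -> last char: $


BWT = cddc$


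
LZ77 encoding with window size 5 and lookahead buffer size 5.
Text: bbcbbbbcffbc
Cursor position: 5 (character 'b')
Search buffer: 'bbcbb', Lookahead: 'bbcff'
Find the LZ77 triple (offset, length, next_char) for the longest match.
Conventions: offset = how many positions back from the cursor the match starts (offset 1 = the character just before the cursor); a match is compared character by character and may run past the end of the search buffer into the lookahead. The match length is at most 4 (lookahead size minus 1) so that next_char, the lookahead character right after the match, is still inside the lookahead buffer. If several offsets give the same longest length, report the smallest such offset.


Try each offset into the search buffer:
  offset=1 (pos 4, char 'b'): match length 2
  offset=2 (pos 3, char 'b'): match length 2
  offset=3 (pos 2, char 'c'): match length 0
  offset=4 (pos 1, char 'b'): match length 1
  offset=5 (pos 0, char 'b'): match length 3
Longest match has length 3 at offset 5.
next_char = character at position 5 + 3 = 8 -> 'f'

Best match: offset=5, length=3 (matching 'bbc' starting at position 0)
LZ77 triple: (5, 3, 'f')


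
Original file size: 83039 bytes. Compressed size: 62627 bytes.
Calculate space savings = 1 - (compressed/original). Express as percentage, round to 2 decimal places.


ratio = compressed/original = 62627/83039 = 0.754188
savings = 1 - ratio = 1 - 0.754188 = 0.245812
as a percentage: 0.245812 * 100 = 24.58%

Space savings = 1 - 62627/83039 = 24.58%


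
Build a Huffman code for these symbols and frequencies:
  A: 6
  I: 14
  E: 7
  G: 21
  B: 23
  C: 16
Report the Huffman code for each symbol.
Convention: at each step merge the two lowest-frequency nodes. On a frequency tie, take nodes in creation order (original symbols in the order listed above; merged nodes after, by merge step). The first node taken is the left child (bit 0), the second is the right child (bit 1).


Huffman tree construction:
Step 1: Merge A(6) + E(7) = 13
Step 2: Merge (A+E)(13) + I(14) = 27
Step 3: Merge C(16) + G(21) = 37
Step 4: Merge B(23) + ((A+E)+I)(27) = 50
Step 5: Merge (C+G)(37) + (B+((A+E)+I))(50) = 87
Read each symbol's code off the tree from the root (left child = 0, right child = 1).

Codes:
  A: 1100 (length 4)
  I: 111 (length 3)
  E: 1101 (length 4)
  G: 01 (length 2)
  B: 10 (length 2)
  C: 00 (length 2)
Average code length: 214/87 = 2.4598 bits/symbol


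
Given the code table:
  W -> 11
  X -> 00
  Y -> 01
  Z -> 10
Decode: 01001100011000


Decoding:
01 -> Y
00 -> X
11 -> W
00 -> X
01 -> Y
10 -> Z
00 -> X


Result: YXWXYZX


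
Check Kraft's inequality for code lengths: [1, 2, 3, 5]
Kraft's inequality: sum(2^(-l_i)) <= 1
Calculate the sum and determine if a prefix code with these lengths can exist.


Sum = 2^(-1) + 2^(-2) + 2^(-3) + 2^(-5)
    = 0.5 + 0.25 + 0.125 + 0.03125
    = 29/32 = 0.90625
Since 0.90625 <= 1, Kraft's inequality IS satisfied.
A prefix code with these lengths CAN exist.

Kraft sum = 0.90625. Satisfied.


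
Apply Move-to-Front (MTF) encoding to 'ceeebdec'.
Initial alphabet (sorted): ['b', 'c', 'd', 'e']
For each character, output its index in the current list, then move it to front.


MTF encoding:
'c': index 1 in ['b', 'c', 'd', 'e'] -> ['c', 'b', 'd', 'e']
'e': index 3 in ['c', 'b', 'd', 'e'] -> ['e', 'c', 'b', 'd']
'e': index 0 in ['e', 'c', 'b', 'd'] -> ['e', 'c', 'b', 'd']
'e': index 0 in ['e', 'c', 'b', 'd'] -> ['e', 'c', 'b', 'd']
'b': index 2 in ['e', 'c', 'b', 'd'] -> ['b', 'e', 'c', 'd']
'd': index 3 in ['b', 'e', 'c', 'd'] -> ['d', 'b', 'e', 'c']
'e': index 2 in ['d', 'b', 'e', 'c'] -> ['e', 'd', 'b', 'c']
'c': index 3 in ['e', 'd', 'b', 'c'] -> ['c', 'e', 'd', 'b']


Output: [1, 3, 0, 0, 2, 3, 2, 3]


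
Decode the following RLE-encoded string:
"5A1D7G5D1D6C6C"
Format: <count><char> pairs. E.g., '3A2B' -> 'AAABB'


Expanding each <count><char> pair:
  5A -> 'AAAAA'
  1D -> 'D'
  7G -> 'GGGGGGG'
  5D -> 'DDDDD'
  1D -> 'D'
  6C -> 'CCCCCC'
  6C -> 'CCCCCC'

Decoded = AAAAADGGGGGGGDDDDDDCCCCCCCCCCCC


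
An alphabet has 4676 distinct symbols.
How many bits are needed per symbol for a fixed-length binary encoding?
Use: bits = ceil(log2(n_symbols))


log2(4676) = 12.1911
Bracket: 2^12 = 4096 < 4676 <= 2^13 = 8192
So ceil(log2(4676)) = 13

bits = ceil(log2(4676)) = ceil(12.1911) = 13 bits


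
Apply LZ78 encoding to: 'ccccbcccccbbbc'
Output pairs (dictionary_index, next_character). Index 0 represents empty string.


LZ78 encoding steps:
Dictionary: {0: ''}
Step 1: w='' (idx 0), next='c' -> output (0, 'c'), add 'c' as idx 1
Step 2: w='c' (idx 1), next='c' -> output (1, 'c'), add 'cc' as idx 2
Step 3: w='c' (idx 1), next='b' -> output (1, 'b'), add 'cb' as idx 3
Step 4: w='cc' (idx 2), next='c' -> output (2, 'c'), add 'ccc' as idx 4
Step 5: w='cc' (idx 2), next='b' -> output (2, 'b'), add 'ccb' as idx 5
Step 6: w='' (idx 0), next='b' -> output (0, 'b'), add 'b' as idx 6
Step 7: w='b' (idx 6), next='c' -> output (6, 'c'), add 'bc' as idx 7


Encoded: [(0, 'c'), (1, 'c'), (1, 'b'), (2, 'c'), (2, 'b'), (0, 'b'), (6, 'c')]


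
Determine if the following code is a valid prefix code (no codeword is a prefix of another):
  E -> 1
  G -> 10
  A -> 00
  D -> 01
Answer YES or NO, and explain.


Checking each pair (does one codeword prefix another?):
  E='1' vs G='10': prefix -- VIOLATION

NO -- this is NOT a valid prefix code. E (1) is a prefix of G (10).


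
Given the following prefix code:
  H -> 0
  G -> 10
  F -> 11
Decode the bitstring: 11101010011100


Decoding step by step:
Bits 11 -> F
Bits 10 -> G
Bits 10 -> G
Bits 10 -> G
Bits 0 -> H
Bits 11 -> F
Bits 10 -> G
Bits 0 -> H


Decoded message: FGGGHFGH


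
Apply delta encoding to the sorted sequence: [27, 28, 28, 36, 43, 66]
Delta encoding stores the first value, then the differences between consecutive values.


First value: 27
Deltas:
  28 - 27 = 1
  28 - 28 = 0
  36 - 28 = 8
  43 - 36 = 7
  66 - 43 = 23


Delta encoded: [27, 1, 0, 8, 7, 23]


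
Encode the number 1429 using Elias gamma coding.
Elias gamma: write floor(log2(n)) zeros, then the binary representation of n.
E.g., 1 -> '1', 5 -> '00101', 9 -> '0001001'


num_bits = floor(log2(1429)) + 1 = 11
leading_zeros = num_bits - 1 = 10
binary(1429) = 10110010101

Elias gamma(1429) = '0000000000' + '10110010101' = 000000000010110010101 (21 bits)


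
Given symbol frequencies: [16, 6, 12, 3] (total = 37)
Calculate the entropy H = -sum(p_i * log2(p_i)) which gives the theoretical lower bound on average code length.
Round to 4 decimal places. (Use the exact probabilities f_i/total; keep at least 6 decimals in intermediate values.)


Per-symbol terms -p_i * log2(p_i) with p_i = f_i/37:
  p = 16/37 = 0.432432: log2(p) = -1.209453, -p*log2(p) = 0.523007
  p = 6/37 = 0.162162: log2(p) = -2.624491, -p*log2(p) = 0.425593
  p = 12/37 = 0.324324: log2(p) = -1.624491, -p*log2(p) = 0.526862
  p = 3/37 = 0.081081: log2(p) = -3.624491, -p*log2(p) = 0.293878
H = 0.523007 + 0.425593 + 0.526862 + 0.293878 = 1.769340

H = 1.7693 bits/symbol


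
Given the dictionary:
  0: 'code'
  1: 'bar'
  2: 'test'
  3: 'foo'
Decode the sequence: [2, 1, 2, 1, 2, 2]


Look up each index in the dictionary:
  2 -> 'test'
  1 -> 'bar'
  2 -> 'test'
  1 -> 'bar'
  2 -> 'test'
  2 -> 'test'

Decoded: "test bar test bar test test"


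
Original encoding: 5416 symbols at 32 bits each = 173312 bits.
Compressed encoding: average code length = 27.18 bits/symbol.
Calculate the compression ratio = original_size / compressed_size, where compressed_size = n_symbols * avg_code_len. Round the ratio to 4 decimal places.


original_size = n_symbols * orig_bits = 5416 * 32 = 173312 bits
compressed_size = n_symbols * avg_code_len = 5416 * 27.18 = 147206.88 bits
ratio = original_size / compressed_size = 173312 / 147206.88 = 1.1773

Compression ratio = 1.1773


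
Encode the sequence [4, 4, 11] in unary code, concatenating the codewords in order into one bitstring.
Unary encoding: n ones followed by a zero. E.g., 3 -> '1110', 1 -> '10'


Encode each number as n ones followed by a terminating 0:
  4 -> 11110 (5 bits)
  4 -> 11110 (5 bits)
  11 -> 111111111110 (12 bits)
Total length = 5 + 5 + 12 = 22 bits.

Unary([4, 4, 11]) = 1111011110111111111110 (22 bits)


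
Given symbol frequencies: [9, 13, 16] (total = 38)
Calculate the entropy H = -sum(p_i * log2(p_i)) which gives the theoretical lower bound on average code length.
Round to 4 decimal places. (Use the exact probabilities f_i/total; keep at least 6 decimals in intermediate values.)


Per-symbol terms -p_i * log2(p_i) with p_i = f_i/38:
  p = 9/38 = 0.236842: log2(p) = -2.078003, -p*log2(p) = 0.492158
  p = 13/38 = 0.342105: log2(p) = -1.547488, -p*log2(p) = 0.529404
  p = 16/38 = 0.421053: log2(p) = -1.247928, -p*log2(p) = 0.525443
H = 0.492158 + 0.529404 + 0.525443 = 1.547005

H = 1.547 bits/symbol


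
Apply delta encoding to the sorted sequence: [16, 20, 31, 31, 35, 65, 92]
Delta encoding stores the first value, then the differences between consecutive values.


First value: 16
Deltas:
  20 - 16 = 4
  31 - 20 = 11
  31 - 31 = 0
  35 - 31 = 4
  65 - 35 = 30
  92 - 65 = 27


Delta encoded: [16, 4, 11, 0, 4, 30, 27]
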